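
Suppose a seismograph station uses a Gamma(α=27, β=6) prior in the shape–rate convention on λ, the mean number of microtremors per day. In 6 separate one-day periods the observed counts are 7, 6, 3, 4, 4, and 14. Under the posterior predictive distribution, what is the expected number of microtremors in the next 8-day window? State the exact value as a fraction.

130/3

Total count: 7 + 6 + 3 + 4 + 4 + 14 = 38.
Total exposure: 6 days.
Gamma(α, β) with Poisson data over total exposure Σt gives posterior Gamma(α+Σx, β+Σt) = Gamma(65, 12).
Predictive mean over an 8-day window = T·E[λ|data] = 8·65/12 = 130/3.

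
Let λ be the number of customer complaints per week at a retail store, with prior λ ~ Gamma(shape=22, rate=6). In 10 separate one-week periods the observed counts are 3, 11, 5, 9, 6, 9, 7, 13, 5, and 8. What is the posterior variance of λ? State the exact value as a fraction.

Total count: 3 + 11 + 5 + 9 + 6 + 9 + 7 + 13 + 5 + 8 = 76.
Total exposure: 10 weeks.
Posterior: α' = 22 + 76 = 98, β' = 6 + 10 = 16.
Posterior variance = α'/β'² = 98/256 = 49/128.

49/128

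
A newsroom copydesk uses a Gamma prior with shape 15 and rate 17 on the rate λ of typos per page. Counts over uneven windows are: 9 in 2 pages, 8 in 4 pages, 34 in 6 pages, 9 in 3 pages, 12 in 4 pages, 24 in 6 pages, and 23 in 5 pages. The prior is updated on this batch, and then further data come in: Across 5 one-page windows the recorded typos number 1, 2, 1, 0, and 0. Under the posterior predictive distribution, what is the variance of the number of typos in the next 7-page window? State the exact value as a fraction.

28497/1352

Total count: 9 + 8 + 34 + 9 + 12 + 24 + 23 = 119.
Total exposure: 2 + 4 + 6 + 3 + 4 + 6 + 5 = 30 pages.
After the first batch: Gamma(15 + 119, 17 + 30) = Gamma(134, 47).
Total count: 1 + 2 + 1 + 0 + 0 = 4.
Total exposure: 5 pages.
After the second batch: Gamma(134 + 4, 47 + 5) = Gamma(138, 52).
The posterior predictive for a window of length T is Negative Binomial with variance T·α'·(β'+T)/β'² = 7·138·59/2704 = 28497/1352.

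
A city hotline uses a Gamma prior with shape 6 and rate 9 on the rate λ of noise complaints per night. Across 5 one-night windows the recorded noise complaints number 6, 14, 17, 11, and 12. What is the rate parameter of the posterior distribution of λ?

Total count: 6 + 14 + 17 + 11 + 12 = 60.
Total exposure: 5 nights.
Posterior: α' = 6 + 60 = 66, β' = 9 + 5 = 14.

14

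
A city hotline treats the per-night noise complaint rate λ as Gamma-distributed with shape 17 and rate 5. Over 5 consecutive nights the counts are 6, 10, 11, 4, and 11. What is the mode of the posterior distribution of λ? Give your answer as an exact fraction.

29/5

Total count: 6 + 10 + 11 + 4 + 11 = 42.
Total exposure: 5 nights.
By Gamma–Poisson conjugacy, the posterior is Gamma(α + Σx, β + Σt) = Gamma(17 + 42, 5 + 5) = Gamma(59, 10).
Posterior mode = (α'−1)/β' = 58/10 = 29/5.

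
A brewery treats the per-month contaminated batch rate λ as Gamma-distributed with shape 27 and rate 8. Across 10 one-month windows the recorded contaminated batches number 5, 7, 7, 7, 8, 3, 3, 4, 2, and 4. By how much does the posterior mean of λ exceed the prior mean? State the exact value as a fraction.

65/72

Total count: 5 + 7 + 7 + 7 + 8 + 3 + 3 + 4 + 2 + 4 = 50.
Total exposure: 10 months.
Posterior: α' = 27 + 50 = 77, β' = 8 + 10 = 18.
Posterior mean = 77/18 = 77/18; prior mean = 27/8 = 27/8. Difference = 77/18 − 27/8 = 65/72.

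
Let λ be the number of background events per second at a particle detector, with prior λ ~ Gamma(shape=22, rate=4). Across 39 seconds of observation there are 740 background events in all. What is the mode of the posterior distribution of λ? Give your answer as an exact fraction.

761/43

Total count 740 over total exposure 39 seconds.
The Gamma prior is conjugate for the Poisson rate, so λ | data ~ Gamma(22+740, 4+39) = Gamma(762, 43).
Posterior mode = (α'−1)/β' = 761/43.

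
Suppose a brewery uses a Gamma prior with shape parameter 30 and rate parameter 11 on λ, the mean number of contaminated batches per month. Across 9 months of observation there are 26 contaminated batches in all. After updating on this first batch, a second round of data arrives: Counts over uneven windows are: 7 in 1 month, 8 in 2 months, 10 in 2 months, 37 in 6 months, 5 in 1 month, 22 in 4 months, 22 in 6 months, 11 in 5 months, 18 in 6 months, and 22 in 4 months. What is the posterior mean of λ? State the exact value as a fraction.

218/57

Total count 26 over total exposure 9 months.
After the first batch: Gamma(30 + 26, 11 + 9) = Gamma(56, 20).
Total count: 7 + 8 + 10 + 37 + 5 + 22 + 22 + 11 + 18 + 22 = 162.
Total exposure: 1 + 2 + 2 + 6 + 1 + 4 + 6 + 5 + 6 + 4 = 37 months.
After the second batch: Gamma(56 + 162, 20 + 37) = Gamma(218, 57).
Posterior mean = α'/β' = 218/57.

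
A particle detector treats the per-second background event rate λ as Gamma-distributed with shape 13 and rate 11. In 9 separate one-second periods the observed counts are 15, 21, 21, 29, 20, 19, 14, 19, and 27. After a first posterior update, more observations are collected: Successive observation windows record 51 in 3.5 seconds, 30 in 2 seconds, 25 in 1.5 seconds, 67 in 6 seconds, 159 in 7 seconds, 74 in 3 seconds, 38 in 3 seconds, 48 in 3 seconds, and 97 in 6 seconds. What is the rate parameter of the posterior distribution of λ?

55

Total count: 15 + 21 + 21 + 29 + 20 + 19 + 14 + 19 + 27 = 185.
Total exposure: 9 seconds.
After the first batch: Gamma(13 + 185, 11 + 9) = Gamma(198, 20).
Total count: 51 + 30 + 25 + 67 + 159 + 74 + 38 + 48 + 97 = 589.
Total exposure: 3.5 + 2 + 1.5 + 6 + 7 + 3 + 3 + 3 + 6 = 35 seconds.
After the second batch: Gamma(198 + 589, 20 + 35) = Gamma(787, 55).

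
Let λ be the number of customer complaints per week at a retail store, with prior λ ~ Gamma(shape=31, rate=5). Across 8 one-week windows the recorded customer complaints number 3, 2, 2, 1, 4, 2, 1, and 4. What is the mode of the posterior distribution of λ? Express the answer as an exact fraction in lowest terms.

Total count: 3 + 2 + 2 + 1 + 4 + 2 + 1 + 4 = 19.
Total exposure: 8 weeks.
Gamma(α, β) with Poisson data over total exposure Σt gives posterior Gamma(α+Σx, β+Σt) = Gamma(50, 13).
Posterior mode = (α'−1)/β' = 49/13.

49/13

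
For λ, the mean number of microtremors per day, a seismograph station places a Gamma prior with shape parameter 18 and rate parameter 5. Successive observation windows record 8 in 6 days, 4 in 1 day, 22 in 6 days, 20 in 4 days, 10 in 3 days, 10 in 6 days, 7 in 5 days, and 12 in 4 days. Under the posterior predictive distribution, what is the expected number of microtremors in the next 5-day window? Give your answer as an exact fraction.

Total count: 8 + 4 + 22 + 20 + 10 + 10 + 7 + 12 = 93.
Total exposure: 6 + 1 + 6 + 4 + 3 + 6 + 5 + 4 = 35 days.
Posterior: α' = 18 + 93 = 111, β' = 5 + 35 = 40.
Predictive mean over a 5-day window = T·E[λ|data] = 5·111/40 = 111/8.

111/8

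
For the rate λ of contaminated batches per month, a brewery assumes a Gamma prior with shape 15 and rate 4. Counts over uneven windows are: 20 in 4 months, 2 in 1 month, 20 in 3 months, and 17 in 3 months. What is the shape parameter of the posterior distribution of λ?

Total count: 20 + 2 + 20 + 17 = 59.
Total exposure: 4 + 1 + 3 + 3 = 11 months.
Posterior: α' = 15 + 59 = 74, β' = 4 + 11 = 15.

74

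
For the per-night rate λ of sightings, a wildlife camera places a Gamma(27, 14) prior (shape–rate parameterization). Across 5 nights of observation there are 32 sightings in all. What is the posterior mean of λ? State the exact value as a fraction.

Total count 32 over total exposure 5 nights.
Conjugate update: add total count to the shape and total exposure to the rate, giving Gamma(59, 19).
Posterior mean = α'/β' = 59/19.

59/19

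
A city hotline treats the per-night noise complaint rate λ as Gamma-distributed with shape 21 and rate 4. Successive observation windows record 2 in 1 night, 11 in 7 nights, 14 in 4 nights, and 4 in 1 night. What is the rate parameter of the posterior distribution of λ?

Total count: 2 + 11 + 14 + 4 = 31.
Total exposure: 1 + 7 + 4 + 1 = 13 nights.
Conjugate update: add total count to the shape and total exposure to the rate, giving Gamma(52, 17).

17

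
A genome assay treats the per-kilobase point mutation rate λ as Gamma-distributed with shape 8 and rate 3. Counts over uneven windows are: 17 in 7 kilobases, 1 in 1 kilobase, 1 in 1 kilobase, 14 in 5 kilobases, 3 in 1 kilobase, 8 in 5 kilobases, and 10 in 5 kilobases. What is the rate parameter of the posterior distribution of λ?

28

Total count: 17 + 1 + 1 + 14 + 3 + 8 + 10 = 54.
Total exposure: 7 + 1 + 1 + 5 + 1 + 5 + 5 = 25 kilobases.
Posterior: α' = 8 + 54 = 62, β' = 3 + 25 = 28.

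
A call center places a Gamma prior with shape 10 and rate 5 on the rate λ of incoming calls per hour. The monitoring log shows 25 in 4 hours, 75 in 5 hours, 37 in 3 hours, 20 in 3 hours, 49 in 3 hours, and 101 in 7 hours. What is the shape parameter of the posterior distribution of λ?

317

Total count: 25 + 75 + 37 + 20 + 49 + 101 = 307.
Total exposure: 4 + 5 + 3 + 3 + 3 + 7 = 25 hours.
The Gamma prior is conjugate for the Poisson rate, so λ | data ~ Gamma(10+307, 5+25) = Gamma(317, 30).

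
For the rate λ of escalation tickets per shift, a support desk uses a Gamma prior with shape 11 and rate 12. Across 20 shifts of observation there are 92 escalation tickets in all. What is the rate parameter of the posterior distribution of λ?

Total count 92 over total exposure 20 shifts.
Conjugate update: add total count to the shape and total exposure to the rate, giving Gamma(103, 32).

32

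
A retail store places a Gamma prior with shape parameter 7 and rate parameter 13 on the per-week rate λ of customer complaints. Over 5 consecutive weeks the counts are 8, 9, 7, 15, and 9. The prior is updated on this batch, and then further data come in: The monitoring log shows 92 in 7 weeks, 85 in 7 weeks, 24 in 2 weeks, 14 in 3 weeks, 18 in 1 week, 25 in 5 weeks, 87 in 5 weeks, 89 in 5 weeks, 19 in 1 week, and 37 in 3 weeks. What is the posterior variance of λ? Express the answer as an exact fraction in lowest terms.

545/3249

Total count: 8 + 9 + 7 + 15 + 9 = 48.
Total exposure: 5 weeks.
After the first batch: Gamma(7 + 48, 13 + 5) = Gamma(55, 18).
Total count: 92 + 85 + 24 + 14 + 18 + 25 + 87 + 89 + 19 + 37 = 490.
Total exposure: 7 + 7 + 2 + 3 + 1 + 5 + 5 + 5 + 1 + 3 = 39 weeks.
After the second batch: Gamma(55 + 490, 18 + 39) = Gamma(545, 57).
Posterior variance = α'/β'² = 545/3249.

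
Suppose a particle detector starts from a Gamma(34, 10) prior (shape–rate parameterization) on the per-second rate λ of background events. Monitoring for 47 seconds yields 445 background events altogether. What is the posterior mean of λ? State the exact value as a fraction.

479/57

Total count 445 over total exposure 47 seconds.
By Gamma–Poisson conjugacy, the posterior is Gamma(α + Σx, β + Σt) = Gamma(34 + 445, 10 + 47) = Gamma(479, 57).
Posterior mean = α'/β' = 479/57.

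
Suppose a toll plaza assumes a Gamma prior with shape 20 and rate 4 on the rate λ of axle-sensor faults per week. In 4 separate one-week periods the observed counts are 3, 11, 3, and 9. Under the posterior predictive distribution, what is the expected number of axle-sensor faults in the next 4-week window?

23

Total count: 3 + 11 + 3 + 9 = 26.
Total exposure: 4 weeks.
Conjugate update: add total count to the shape and total exposure to the rate, giving Gamma(46, 8).
Predictive mean over a 4-week window = T·E[λ|data] = 4·46/8 = 23.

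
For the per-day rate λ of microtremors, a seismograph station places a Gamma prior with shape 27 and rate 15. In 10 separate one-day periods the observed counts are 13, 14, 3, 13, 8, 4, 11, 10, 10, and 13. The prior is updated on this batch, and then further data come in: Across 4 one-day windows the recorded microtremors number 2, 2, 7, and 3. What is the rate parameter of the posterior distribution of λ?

29

Total count: 13 + 14 + 3 + 13 + 8 + 4 + 11 + 10 + 10 + 13 = 99.
Total exposure: 10 days.
After the first batch: Gamma(27 + 99, 15 + 10) = Gamma(126, 25).
Total count: 2 + 2 + 7 + 3 = 14.
Total exposure: 4 days.
After the second batch: Gamma(126 + 14, 25 + 4) = Gamma(140, 29).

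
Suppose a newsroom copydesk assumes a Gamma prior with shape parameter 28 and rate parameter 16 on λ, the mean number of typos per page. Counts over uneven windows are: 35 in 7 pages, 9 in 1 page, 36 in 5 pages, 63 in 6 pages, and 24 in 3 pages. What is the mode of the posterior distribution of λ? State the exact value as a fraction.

97/19

Total count: 35 + 9 + 36 + 63 + 24 = 167.
Total exposure: 7 + 1 + 5 + 6 + 3 = 22 pages.
By Gamma–Poisson conjugacy, the posterior is Gamma(α + Σx, β + Σt) = Gamma(28 + 167, 16 + 22) = Gamma(195, 38).
Posterior mode = (α'−1)/β' = 194/38 = 97/19.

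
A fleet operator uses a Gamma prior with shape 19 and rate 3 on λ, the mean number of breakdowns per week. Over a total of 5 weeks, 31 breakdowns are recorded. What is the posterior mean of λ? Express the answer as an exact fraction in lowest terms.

Total count 31 over total exposure 5 weeks.
By Gamma–Poisson conjugacy, the posterior is Gamma(α + Σx, β + Σt) = Gamma(19 + 31, 3 + 5) = Gamma(50, 8).
Posterior mean = α'/β' = 50/8 = 25/4.

25/4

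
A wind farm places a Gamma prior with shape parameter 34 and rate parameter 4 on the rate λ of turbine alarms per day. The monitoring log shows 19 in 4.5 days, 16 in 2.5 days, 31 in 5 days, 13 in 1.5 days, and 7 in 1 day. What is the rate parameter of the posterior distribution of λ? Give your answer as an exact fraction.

Total count: 19 + 16 + 31 + 13 + 7 = 86.
Total exposure: 4.5 + 2.5 + 5 + 1.5 + 1 = 14.5 days.
Gamma(α, β) with Poisson data over total exposure Σt gives posterior Gamma(α+Σx, β+Σt) = Gamma(120, 37/2).

37/2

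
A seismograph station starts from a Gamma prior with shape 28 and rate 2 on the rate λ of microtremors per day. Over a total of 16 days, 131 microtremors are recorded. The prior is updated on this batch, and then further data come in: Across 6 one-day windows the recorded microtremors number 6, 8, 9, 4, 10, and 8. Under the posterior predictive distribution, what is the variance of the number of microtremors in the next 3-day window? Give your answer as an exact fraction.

Total count 131 over total exposure 16 days.
After the first batch: Gamma(28 + 131, 2 + 16) = Gamma(159, 18).
Total count: 6 + 8 + 9 + 4 + 10 + 8 = 45.
Total exposure: 6 days.
After the second batch: Gamma(159 + 45, 18 + 6) = Gamma(204, 24).
The posterior predictive for a window of length T is Negative Binomial with variance T·α'·(β'+T)/β'² = 3·204·27/576 = 459/16.

459/16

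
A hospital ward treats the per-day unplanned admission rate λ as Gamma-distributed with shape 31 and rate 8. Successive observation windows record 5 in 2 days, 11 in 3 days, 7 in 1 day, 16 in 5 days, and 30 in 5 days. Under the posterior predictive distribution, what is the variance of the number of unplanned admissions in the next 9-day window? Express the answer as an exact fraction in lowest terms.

825/16

Total count: 5 + 11 + 7 + 16 + 30 = 69.
Total exposure: 2 + 3 + 1 + 5 + 5 = 16 days.
Gamma(α, β) with Poisson data over total exposure Σt gives posterior Gamma(α+Σx, β+Σt) = Gamma(100, 24).
The posterior predictive for a window of length T is Negative Binomial with variance T·α'·(β'+T)/β'² = 9·100·33/576 = 825/16.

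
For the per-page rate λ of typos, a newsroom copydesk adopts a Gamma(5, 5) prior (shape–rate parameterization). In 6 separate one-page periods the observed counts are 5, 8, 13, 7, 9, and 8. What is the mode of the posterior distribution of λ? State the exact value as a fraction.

54/11

Total count: 5 + 8 + 13 + 7 + 9 + 8 = 50.
Total exposure: 6 pages.
The Gamma prior is conjugate for the Poisson rate, so λ | data ~ Gamma(5+50, 5+6) = Gamma(55, 11).
Posterior mode = (α'−1)/β' = 54/11.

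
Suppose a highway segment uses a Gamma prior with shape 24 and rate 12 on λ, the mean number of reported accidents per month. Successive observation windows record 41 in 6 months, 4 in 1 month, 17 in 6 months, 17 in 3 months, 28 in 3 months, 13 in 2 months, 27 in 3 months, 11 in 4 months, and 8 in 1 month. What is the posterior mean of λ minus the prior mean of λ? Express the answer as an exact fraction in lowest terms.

108/41

Total count: 41 + 4 + 17 + 17 + 28 + 13 + 27 + 11 + 8 = 166.
Total exposure: 6 + 1 + 6 + 3 + 3 + 2 + 3 + 4 + 1 = 29 months.
Gamma(α, β) with Poisson data over total exposure Σt gives posterior Gamma(α+Σx, β+Σt) = Gamma(190, 41).
Posterior mean = 190/41 = 190/41; prior mean = 24/12 = 2. Difference = 190/41 − 2 = 108/41.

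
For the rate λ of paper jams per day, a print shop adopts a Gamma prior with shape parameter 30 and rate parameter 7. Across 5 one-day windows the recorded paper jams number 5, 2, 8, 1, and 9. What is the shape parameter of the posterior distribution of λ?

55

Total count: 5 + 2 + 8 + 1 + 9 = 25.
Total exposure: 5 days.
Conjugate update: add total count to the shape and total exposure to the rate, giving Gamma(55, 12).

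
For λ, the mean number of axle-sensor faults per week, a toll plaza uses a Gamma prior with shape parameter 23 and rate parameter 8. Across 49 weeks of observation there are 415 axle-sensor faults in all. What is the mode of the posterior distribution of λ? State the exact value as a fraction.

Total count 415 over total exposure 49 weeks.
Gamma(α, β) with Poisson data over total exposure Σt gives posterior Gamma(α+Σx, β+Σt) = Gamma(438, 57).
Posterior mode = (α'−1)/β' = 437/57 = 23/3.

23/3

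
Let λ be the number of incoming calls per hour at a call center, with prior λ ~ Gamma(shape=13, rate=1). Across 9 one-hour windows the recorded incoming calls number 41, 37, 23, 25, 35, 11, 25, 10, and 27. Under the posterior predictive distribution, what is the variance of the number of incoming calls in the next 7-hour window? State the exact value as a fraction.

29393/100

Total count: 41 + 37 + 23 + 25 + 35 + 11 + 25 + 10 + 27 = 234.
Total exposure: 9 hours.
The Gamma prior is conjugate for the Poisson rate, so λ | data ~ Gamma(13+234, 1+9) = Gamma(247, 10).
The posterior predictive for a window of length T is Negative Binomial with variance T·α'·(β'+T)/β'² = 7·247·17/100 = 29393/100.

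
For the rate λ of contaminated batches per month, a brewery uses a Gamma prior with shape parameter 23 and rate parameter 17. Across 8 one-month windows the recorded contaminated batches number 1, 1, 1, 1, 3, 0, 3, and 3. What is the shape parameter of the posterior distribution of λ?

Total count: 1 + 1 + 1 + 1 + 3 + 0 + 3 + 3 = 13.
Total exposure: 8 months.
The Gamma prior is conjugate for the Poisson rate, so λ | data ~ Gamma(23+13, 17+8) = Gamma(36, 25).

36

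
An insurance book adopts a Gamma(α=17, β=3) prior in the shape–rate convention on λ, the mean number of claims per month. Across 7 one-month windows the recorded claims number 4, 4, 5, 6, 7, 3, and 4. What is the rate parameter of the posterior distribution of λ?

10

Total count: 4 + 4 + 5 + 6 + 7 + 3 + 4 = 33.
Total exposure: 7 months.
By Gamma–Poisson conjugacy, the posterior is Gamma(α + Σx, β + Σt) = Gamma(17 + 33, 3 + 7) = Gamma(50, 10).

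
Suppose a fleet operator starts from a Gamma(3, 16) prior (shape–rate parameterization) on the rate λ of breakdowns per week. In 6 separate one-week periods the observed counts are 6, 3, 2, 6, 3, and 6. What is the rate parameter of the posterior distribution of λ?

Total count: 6 + 3 + 2 + 6 + 3 + 6 = 26.
Total exposure: 6 weeks.
Posterior: α' = 3 + 26 = 29, β' = 16 + 6 = 22.

22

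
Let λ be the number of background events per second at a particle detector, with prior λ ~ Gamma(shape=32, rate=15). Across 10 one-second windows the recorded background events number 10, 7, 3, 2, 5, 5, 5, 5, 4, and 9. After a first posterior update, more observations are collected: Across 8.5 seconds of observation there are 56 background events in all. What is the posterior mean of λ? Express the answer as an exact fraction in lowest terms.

286/67

Total count: 10 + 7 + 3 + 2 + 5 + 5 + 5 + 5 + 4 + 9 = 55.
Total exposure: 10 seconds.
After the first batch: Gamma(32 + 55, 15 + 10) = Gamma(87, 25).
Total count 56 over total exposure 8.5 seconds.
After the second batch: Gamma(87 + 56, 25 + 8.5) = Gamma(143, 67/2).
Posterior mean = α'/β' = 143/(67/2) = 286/67.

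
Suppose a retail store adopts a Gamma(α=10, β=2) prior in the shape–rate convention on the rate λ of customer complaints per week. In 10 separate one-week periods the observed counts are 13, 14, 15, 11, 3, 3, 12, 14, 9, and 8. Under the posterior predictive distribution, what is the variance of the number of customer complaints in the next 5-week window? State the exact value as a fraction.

595/9

Total count: 13 + 14 + 15 + 11 + 3 + 3 + 12 + 14 + 9 + 8 = 102.
Total exposure: 10 weeks.
Posterior: α' = 10 + 102 = 112, β' = 2 + 10 = 12.
The posterior predictive for a window of length T is Negative Binomial with variance T·α'·(β'+T)/β'² = 5·112·17/144 = 595/9.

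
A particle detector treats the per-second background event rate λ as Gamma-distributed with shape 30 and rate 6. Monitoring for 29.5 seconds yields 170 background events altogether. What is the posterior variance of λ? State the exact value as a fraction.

Total count 170 over total exposure 29.5 seconds.
Conjugate update: add total count to the shape and total exposure to the rate, giving Gamma(200, 71/2).
Posterior variance = α'/β'² = 200/(5041/4) = 800/5041.

800/5041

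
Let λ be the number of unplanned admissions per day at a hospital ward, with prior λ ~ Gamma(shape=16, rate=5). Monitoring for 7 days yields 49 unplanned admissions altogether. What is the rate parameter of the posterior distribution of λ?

Total count 49 over total exposure 7 days.
Conjugate update: add total count to the shape and total exposure to the rate, giving Gamma(65, 12).

12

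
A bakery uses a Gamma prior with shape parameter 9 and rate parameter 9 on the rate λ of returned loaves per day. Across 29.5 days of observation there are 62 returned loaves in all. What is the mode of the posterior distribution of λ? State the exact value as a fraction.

Total count 62 over total exposure 29.5 days.
By Gamma–Poisson conjugacy, the posterior is Gamma(α + Σx, β + Σt) = Gamma(9 + 62, 9 + 29.5) = Gamma(71, 77/2).
Posterior mode = (α'−1)/β' = 70/(77/2) = 20/11.

20/11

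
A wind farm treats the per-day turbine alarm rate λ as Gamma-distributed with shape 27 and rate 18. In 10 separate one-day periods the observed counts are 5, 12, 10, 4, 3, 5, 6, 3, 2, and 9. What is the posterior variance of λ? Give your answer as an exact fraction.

43/392

Total count: 5 + 12 + 10 + 4 + 3 + 5 + 6 + 3 + 2 + 9 = 59.
Total exposure: 10 days.
Gamma(α, β) with Poisson data over total exposure Σt gives posterior Gamma(α+Σx, β+Σt) = Gamma(86, 28).
Posterior variance = α'/β'² = 86/784 = 43/392.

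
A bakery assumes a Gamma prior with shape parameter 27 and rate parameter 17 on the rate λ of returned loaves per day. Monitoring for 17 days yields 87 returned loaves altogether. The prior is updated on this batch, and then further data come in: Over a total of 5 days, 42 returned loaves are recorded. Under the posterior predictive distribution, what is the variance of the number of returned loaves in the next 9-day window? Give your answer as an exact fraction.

576/13

Total count 87 over total exposure 17 days.
After the first batch: Gamma(27 + 87, 17 + 17) = Gamma(114, 34).
Total count 42 over total exposure 5 days.
After the second batch: Gamma(114 + 42, 34 + 5) = Gamma(156, 39).
The posterior predictive for a window of length T is Negative Binomial with variance T·α'·(β'+T)/β'² = 9·156·48/1521 = 576/13.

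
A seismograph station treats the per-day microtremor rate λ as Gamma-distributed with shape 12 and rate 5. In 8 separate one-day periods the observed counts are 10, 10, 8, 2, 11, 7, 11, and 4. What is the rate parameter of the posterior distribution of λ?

Total count: 10 + 10 + 8 + 2 + 11 + 7 + 11 + 4 = 63.
Total exposure: 8 days.
Posterior: α' = 12 + 63 = 75, β' = 5 + 8 = 13.

13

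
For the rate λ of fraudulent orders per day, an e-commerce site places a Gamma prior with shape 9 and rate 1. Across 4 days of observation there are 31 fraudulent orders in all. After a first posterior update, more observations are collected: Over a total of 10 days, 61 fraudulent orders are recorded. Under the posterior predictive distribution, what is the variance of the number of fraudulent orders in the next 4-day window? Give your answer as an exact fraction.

Total count 31 over total exposure 4 days.
After the first batch: Gamma(9 + 31, 1 + 4) = Gamma(40, 5).
Total count 61 over total exposure 10 days.
After the second batch: Gamma(40 + 61, 5 + 10) = Gamma(101, 15).
The posterior predictive for a window of length T is Negative Binomial with variance T·α'·(β'+T)/β'² = 4·101·19/225 = 7676/225.

7676/225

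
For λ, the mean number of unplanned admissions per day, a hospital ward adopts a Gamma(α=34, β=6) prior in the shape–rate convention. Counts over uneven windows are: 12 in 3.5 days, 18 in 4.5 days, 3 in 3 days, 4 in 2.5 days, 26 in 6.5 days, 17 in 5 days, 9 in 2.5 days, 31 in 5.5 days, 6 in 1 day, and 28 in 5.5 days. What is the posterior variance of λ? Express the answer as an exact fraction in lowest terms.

752/8281

Total count: 12 + 18 + 3 + 4 + 26 + 17 + 9 + 31 + 6 + 28 = 154.
Total exposure: 3.5 + 4.5 + 3 + 2.5 + 6.5 + 5 + 2.5 + 5.5 + 1 + 5.5 = 39.5 days.
Posterior: α' = 34 + 154 = 188, β' = 6 + 39.5 = 91/2.
Posterior variance = α'/β'² = 188/(8281/4) = 752/8281.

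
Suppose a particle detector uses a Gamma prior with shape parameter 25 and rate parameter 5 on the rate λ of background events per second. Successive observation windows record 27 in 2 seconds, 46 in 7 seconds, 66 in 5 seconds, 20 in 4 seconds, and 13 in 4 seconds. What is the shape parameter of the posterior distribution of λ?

Total count: 27 + 46 + 66 + 20 + 13 = 172.
Total exposure: 2 + 7 + 5 + 4 + 4 = 22 seconds.
By Gamma–Poisson conjugacy, the posterior is Gamma(α + Σx, β + Σt) = Gamma(25 + 172, 5 + 22) = Gamma(197, 27).

197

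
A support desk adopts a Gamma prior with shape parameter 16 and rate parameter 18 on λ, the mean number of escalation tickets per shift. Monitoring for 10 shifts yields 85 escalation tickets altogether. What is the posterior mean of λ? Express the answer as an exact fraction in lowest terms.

101/28

Total count 85 over total exposure 10 shifts.
By Gamma–Poisson conjugacy, the posterior is Gamma(α + Σx, β + Σt) = Gamma(16 + 85, 18 + 10) = Gamma(101, 28).
Posterior mean = α'/β' = 101/28.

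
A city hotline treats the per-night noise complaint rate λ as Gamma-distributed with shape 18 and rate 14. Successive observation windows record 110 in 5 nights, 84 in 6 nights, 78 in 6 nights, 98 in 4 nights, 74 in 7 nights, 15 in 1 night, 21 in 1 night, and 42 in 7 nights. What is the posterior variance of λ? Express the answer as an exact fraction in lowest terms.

Total count: 110 + 84 + 78 + 98 + 74 + 15 + 21 + 42 = 522.
Total exposure: 5 + 6 + 6 + 4 + 7 + 1 + 1 + 7 = 37 nights.
The Gamma prior is conjugate for the Poisson rate, so λ | data ~ Gamma(18+522, 14+37) = Gamma(540, 51).
Posterior variance = α'/β'² = 540/2601 = 60/289.

60/289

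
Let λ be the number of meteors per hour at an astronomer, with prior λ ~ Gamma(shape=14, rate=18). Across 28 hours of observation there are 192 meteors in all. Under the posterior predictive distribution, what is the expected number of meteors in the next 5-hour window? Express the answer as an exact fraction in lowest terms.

Total count 192 over total exposure 28 hours.
Posterior: α' = 14 + 192 = 206, β' = 18 + 28 = 46.
Predictive mean over a 5-hour window = T·E[λ|data] = 5·206/46 = 515/23.

515/23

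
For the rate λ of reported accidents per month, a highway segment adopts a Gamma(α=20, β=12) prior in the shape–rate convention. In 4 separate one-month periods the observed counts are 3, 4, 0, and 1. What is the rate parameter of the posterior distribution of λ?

16

Total count: 3 + 4 + 0 + 1 = 8.
Total exposure: 4 months.
The Gamma prior is conjugate for the Poisson rate, so λ | data ~ Gamma(20+8, 12+4) = Gamma(28, 16).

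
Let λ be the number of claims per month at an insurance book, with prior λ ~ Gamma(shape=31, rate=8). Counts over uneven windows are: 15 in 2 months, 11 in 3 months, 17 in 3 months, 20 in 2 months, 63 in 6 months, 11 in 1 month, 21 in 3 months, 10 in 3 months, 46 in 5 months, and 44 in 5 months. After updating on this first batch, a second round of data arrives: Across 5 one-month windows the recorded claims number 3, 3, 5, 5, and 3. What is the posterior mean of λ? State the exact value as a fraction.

Total count: 15 + 11 + 17 + 20 + 63 + 11 + 21 + 10 + 46 + 44 = 258.
Total exposure: 2 + 3 + 3 + 2 + 6 + 1 + 3 + 3 + 5 + 5 = 33 months.
After the first batch: Gamma(31 + 258, 8 + 33) = Gamma(289, 41).
Total count: 3 + 3 + 5 + 5 + 3 = 19.
Total exposure: 5 months.
After the second batch: Gamma(289 + 19, 41 + 5) = Gamma(308, 46).
Posterior mean = α'/β' = 308/46 = 154/23.

154/23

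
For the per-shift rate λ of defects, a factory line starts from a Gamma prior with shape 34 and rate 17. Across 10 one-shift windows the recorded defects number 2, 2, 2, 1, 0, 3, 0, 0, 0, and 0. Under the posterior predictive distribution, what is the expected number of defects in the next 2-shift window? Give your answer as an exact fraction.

88/27

Total count: 2 + 2 + 2 + 1 + 0 + 3 + 0 + 0 + 0 + 0 = 10.
Total exposure: 10 shifts.
Posterior: α' = 34 + 10 = 44, β' = 17 + 10 = 27.
Predictive mean over a 2-shift window = T·E[λ|data] = 2·44/27 = 88/27.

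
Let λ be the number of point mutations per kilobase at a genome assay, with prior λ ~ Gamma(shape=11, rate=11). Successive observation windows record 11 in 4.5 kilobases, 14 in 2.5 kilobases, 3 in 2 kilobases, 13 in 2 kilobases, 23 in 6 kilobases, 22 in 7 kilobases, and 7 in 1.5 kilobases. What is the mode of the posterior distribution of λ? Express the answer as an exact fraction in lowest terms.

206/73

Total count: 11 + 14 + 3 + 13 + 23 + 22 + 7 = 93.
Total exposure: 4.5 + 2.5 + 2 + 2 + 6 + 7 + 1.5 = 25.5 kilobases.
The Gamma prior is conjugate for the Poisson rate, so λ | data ~ Gamma(11+93, 11+25.5) = Gamma(104, 73/2).
Posterior mode = (α'−1)/β' = 103/(73/2) = 206/73.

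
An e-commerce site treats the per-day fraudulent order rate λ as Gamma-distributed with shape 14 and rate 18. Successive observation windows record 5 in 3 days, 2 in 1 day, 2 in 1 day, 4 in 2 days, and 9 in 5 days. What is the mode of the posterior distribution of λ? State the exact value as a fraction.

7/6

Total count: 5 + 2 + 2 + 4 + 9 = 22.
Total exposure: 3 + 1 + 1 + 2 + 5 = 12 days.
Conjugate update: add total count to the shape and total exposure to the rate, giving Gamma(36, 30).
Posterior mode = (α'−1)/β' = 35/30 = 7/6.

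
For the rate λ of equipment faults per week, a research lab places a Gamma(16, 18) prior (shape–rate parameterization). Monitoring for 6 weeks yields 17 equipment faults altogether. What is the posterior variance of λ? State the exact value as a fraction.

Total count 17 over total exposure 6 weeks.
The Gamma prior is conjugate for the Poisson rate, so λ | data ~ Gamma(16+17, 18+6) = Gamma(33, 24).
Posterior variance = α'/β'² = 33/576 = 11/192.

11/192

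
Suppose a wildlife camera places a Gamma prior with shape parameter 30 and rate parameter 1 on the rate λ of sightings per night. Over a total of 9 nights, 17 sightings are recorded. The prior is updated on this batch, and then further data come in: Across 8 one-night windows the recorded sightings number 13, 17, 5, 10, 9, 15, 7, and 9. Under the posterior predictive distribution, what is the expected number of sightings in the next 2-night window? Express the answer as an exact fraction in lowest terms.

44/3

Total count 17 over total exposure 9 nights.
After the first batch: Gamma(30 + 17, 1 + 9) = Gamma(47, 10).
Total count: 13 + 17 + 5 + 10 + 9 + 15 + 7 + 9 = 85.
Total exposure: 8 nights.
After the second batch: Gamma(47 + 85, 10 + 8) = Gamma(132, 18).
Predictive mean over a 2-night window = T·E[λ|data] = 2·132/18 = 44/3.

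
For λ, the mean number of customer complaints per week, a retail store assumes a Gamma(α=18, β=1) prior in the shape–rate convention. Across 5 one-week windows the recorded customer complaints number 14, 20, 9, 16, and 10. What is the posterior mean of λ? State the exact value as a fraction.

29/2

Total count: 14 + 20 + 9 + 16 + 10 = 69.
Total exposure: 5 weeks.
Gamma(α, β) with Poisson data over total exposure Σt gives posterior Gamma(α+Σx, β+Σt) = Gamma(87, 6).
Posterior mean = α'/β' = 87/6 = 29/2.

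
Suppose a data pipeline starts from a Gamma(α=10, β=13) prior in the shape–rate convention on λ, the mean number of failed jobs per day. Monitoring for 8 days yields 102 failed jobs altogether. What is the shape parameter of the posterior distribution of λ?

112

Total count 102 over total exposure 8 days.
Conjugate update: add total count to the shape and total exposure to the rate, giving Gamma(112, 21).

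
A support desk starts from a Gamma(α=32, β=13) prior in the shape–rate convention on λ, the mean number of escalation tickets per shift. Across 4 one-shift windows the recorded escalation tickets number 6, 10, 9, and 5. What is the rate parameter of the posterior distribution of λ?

17

Total count: 6 + 10 + 9 + 5 = 30.
Total exposure: 4 shifts.
The Gamma prior is conjugate for the Poisson rate, so λ | data ~ Gamma(32+30, 13+4) = Gamma(62, 17).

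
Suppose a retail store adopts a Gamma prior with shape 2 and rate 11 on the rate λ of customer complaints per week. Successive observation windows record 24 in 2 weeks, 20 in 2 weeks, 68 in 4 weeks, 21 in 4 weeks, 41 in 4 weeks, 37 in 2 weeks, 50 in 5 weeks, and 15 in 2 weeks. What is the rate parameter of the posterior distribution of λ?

36

Total count: 24 + 20 + 68 + 21 + 41 + 37 + 50 + 15 = 276.
Total exposure: 2 + 2 + 4 + 4 + 4 + 2 + 5 + 2 = 25 weeks.
Conjugate update: add total count to the shape and total exposure to the rate, giving Gamma(278, 36).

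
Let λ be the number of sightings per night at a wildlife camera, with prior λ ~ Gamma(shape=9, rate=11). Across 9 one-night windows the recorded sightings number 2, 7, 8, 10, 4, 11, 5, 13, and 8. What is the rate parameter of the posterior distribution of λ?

20

Total count: 2 + 7 + 8 + 10 + 4 + 11 + 5 + 13 + 8 = 68.
Total exposure: 9 nights.
The Gamma prior is conjugate for the Poisson rate, so λ | data ~ Gamma(9+68, 11+9) = Gamma(77, 20).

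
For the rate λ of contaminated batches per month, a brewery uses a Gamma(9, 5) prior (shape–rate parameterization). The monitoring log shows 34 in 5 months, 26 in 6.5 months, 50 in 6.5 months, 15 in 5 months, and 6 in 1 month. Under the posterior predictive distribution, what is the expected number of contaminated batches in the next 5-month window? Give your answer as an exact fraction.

Total count: 34 + 26 + 50 + 15 + 6 = 131.
Total exposure: 5 + 6.5 + 6.5 + 5 + 1 = 24 months.
By Gamma–Poisson conjugacy, the posterior is Gamma(α + Σx, β + Σt) = Gamma(9 + 131, 5 + 24) = Gamma(140, 29).
Predictive mean over a 5-month window = T·E[λ|data] = 5·140/29 = 700/29.

700/29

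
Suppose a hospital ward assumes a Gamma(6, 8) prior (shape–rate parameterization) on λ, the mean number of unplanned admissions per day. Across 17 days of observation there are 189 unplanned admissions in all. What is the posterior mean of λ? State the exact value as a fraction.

Total count 189 over total exposure 17 days.
Conjugate update: add total count to the shape and total exposure to the rate, giving Gamma(195, 25).
Posterior mean = α'/β' = 195/25 = 39/5.

39/5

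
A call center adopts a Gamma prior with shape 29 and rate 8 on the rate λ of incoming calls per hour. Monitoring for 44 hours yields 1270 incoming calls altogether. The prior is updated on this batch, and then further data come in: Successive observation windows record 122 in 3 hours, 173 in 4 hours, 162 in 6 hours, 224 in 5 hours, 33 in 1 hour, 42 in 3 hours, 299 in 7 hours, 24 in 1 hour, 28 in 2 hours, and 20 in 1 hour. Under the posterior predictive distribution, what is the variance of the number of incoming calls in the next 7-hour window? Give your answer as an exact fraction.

Total count 1270 over total exposure 44 hours.
After the first batch: Gamma(29 + 1270, 8 + 44) = Gamma(1299, 52).
Total count: 122 + 173 + 162 + 224 + 33 + 42 + 299 + 24 + 28 + 20 = 1127.
Total exposure: 3 + 4 + 6 + 5 + 1 + 3 + 7 + 1 + 2 + 1 = 33 hours.
After the second batch: Gamma(1299 + 1127, 52 + 33) = Gamma(2426, 85).
The posterior predictive for a window of length T is Negative Binomial with variance T·α'·(β'+T)/β'² = 7·2426·92/7225 = 1562344/7225.

1562344/7225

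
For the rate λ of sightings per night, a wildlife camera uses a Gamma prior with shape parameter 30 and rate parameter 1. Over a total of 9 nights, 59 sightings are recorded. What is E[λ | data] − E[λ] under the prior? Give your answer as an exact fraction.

Total count 59 over total exposure 9 nights.
Posterior: α' = 30 + 59 = 89, β' = 1 + 9 = 10.
Posterior mean = 89/10 = 89/10; prior mean = 30/1 = 30. Difference = 89/10 − 30 = -211/10.

-211/10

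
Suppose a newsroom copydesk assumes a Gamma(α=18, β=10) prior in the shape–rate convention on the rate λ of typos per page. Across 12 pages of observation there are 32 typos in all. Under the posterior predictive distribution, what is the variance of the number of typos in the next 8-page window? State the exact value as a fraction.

3000/121

Total count 32 over total exposure 12 pages.
The Gamma prior is conjugate for the Poisson rate, so λ | data ~ Gamma(18+32, 10+12) = Gamma(50, 22).
The posterior predictive for a window of length T is Negative Binomial with variance T·α'·(β'+T)/β'² = 8·50·30/484 = 3000/121.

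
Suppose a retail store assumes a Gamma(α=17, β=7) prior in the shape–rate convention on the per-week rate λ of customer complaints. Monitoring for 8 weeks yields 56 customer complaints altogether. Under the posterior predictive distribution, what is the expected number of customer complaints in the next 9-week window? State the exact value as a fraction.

219/5

Total count 56 over total exposure 8 weeks.
Gamma(α, β) with Poisson data over total exposure Σt gives posterior Gamma(α+Σx, β+Σt) = Gamma(73, 15).
Predictive mean over a 9-week window = T·E[λ|data] = 9·73/15 = 219/5.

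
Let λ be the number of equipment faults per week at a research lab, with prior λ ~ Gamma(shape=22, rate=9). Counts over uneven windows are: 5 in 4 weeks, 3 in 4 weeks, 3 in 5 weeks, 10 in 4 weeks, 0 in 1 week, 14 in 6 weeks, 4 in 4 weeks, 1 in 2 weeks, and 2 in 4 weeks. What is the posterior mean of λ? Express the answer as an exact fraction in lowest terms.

64/43

Total count: 5 + 3 + 3 + 10 + 0 + 14 + 4 + 1 + 2 = 42.
Total exposure: 4 + 4 + 5 + 4 + 1 + 6 + 4 + 2 + 4 = 34 weeks.
Posterior: α' = 22 + 42 = 64, β' = 9 + 34 = 43.
Posterior mean = α'/β' = 64/43.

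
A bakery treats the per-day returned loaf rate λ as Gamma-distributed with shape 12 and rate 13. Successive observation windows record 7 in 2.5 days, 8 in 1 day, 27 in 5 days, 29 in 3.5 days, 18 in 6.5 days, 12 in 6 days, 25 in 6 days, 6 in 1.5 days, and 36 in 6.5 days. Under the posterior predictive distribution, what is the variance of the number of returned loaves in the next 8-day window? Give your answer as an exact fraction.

Total count: 7 + 8 + 27 + 29 + 18 + 12 + 25 + 6 + 36 = 168.
Total exposure: 2.5 + 1 + 5 + 3.5 + 6.5 + 6 + 6 + 1.5 + 6.5 = 38.5 days.
Gamma(α, β) with Poisson data over total exposure Σt gives posterior Gamma(α+Σx, β+Σt) = Gamma(180, 103/2).
The posterior predictive for a window of length T is Negative Binomial with variance T·α'·(β'+T)/β'² = 8·180·(119/2)/(10609/4) = 342720/10609.

342720/10609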